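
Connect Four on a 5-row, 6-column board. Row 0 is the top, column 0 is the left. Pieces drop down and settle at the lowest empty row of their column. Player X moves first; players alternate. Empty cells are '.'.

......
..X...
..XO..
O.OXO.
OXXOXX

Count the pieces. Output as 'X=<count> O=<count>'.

X=7 O=6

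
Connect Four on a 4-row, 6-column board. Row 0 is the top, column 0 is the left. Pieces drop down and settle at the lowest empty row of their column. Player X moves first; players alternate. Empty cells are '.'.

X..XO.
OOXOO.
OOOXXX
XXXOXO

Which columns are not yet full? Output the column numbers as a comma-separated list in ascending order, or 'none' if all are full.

Answer: 1,2,5

Derivation:
col 0: top cell = 'X' → FULL
col 1: top cell = '.' → open
col 2: top cell = '.' → open
col 3: top cell = 'X' → FULL
col 4: top cell = 'O' → FULL
col 5: top cell = '.' → open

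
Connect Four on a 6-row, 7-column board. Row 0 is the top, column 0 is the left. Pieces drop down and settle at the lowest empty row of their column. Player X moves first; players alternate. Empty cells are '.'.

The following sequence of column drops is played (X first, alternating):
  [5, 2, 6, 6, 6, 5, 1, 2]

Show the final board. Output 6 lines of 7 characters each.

Answer: .......
.......
.......
......X
..O..OO
.XO..XX

Derivation:
Move 1: X drops in col 5, lands at row 5
Move 2: O drops in col 2, lands at row 5
Move 3: X drops in col 6, lands at row 5
Move 4: O drops in col 6, lands at row 4
Move 5: X drops in col 6, lands at row 3
Move 6: O drops in col 5, lands at row 4
Move 7: X drops in col 1, lands at row 5
Move 8: O drops in col 2, lands at row 4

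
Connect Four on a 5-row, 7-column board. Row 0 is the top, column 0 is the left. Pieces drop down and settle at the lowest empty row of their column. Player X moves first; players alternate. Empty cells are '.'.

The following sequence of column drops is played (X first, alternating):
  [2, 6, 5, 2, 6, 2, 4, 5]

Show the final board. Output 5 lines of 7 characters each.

Answer: .......
.......
..O....
..O..OX
..X.XXO

Derivation:
Move 1: X drops in col 2, lands at row 4
Move 2: O drops in col 6, lands at row 4
Move 3: X drops in col 5, lands at row 4
Move 4: O drops in col 2, lands at row 3
Move 5: X drops in col 6, lands at row 3
Move 6: O drops in col 2, lands at row 2
Move 7: X drops in col 4, lands at row 4
Move 8: O drops in col 5, lands at row 3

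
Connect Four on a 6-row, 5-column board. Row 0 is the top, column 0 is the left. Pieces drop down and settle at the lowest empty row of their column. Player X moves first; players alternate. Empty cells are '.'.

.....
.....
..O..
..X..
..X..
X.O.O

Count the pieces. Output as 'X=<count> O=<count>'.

X=3 O=3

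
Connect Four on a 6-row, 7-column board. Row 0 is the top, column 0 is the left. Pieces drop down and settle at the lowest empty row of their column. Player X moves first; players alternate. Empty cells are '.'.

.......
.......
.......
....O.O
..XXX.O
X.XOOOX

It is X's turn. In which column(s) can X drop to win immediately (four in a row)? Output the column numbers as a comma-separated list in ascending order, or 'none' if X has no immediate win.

Answer: 5

Derivation:
col 0: drop X → no win
col 1: drop X → no win
col 2: drop X → no win
col 3: drop X → no win
col 4: drop X → no win
col 5: drop X → WIN!
col 6: drop X → no win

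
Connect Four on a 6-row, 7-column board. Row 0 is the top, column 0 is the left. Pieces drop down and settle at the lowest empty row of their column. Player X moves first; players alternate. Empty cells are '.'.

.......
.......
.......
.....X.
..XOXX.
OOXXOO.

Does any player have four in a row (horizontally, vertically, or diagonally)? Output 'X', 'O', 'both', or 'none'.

none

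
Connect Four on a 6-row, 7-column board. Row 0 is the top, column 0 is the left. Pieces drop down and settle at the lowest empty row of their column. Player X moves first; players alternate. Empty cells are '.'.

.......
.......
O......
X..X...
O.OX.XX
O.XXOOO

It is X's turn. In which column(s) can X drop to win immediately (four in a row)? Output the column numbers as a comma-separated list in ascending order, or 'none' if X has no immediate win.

col 0: drop X → no win
col 1: drop X → no win
col 2: drop X → no win
col 3: drop X → WIN!
col 4: drop X → WIN!
col 5: drop X → no win
col 6: drop X → no win

Answer: 3,4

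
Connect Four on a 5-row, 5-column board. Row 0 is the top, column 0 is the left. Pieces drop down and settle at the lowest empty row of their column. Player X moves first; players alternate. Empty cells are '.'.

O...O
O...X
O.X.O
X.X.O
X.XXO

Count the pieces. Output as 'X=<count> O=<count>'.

X=7 O=7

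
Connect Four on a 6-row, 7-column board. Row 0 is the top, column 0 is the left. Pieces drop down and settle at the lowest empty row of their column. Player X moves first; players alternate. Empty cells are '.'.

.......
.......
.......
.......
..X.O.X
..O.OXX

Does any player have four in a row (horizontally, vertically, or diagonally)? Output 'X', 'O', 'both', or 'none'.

none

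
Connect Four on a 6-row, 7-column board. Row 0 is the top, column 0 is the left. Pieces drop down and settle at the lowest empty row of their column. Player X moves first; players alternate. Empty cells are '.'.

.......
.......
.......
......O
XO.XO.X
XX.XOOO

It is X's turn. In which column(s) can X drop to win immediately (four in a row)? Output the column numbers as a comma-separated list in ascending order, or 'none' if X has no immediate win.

Answer: 2

Derivation:
col 0: drop X → no win
col 1: drop X → no win
col 2: drop X → WIN!
col 3: drop X → no win
col 4: drop X → no win
col 5: drop X → no win
col 6: drop X → no win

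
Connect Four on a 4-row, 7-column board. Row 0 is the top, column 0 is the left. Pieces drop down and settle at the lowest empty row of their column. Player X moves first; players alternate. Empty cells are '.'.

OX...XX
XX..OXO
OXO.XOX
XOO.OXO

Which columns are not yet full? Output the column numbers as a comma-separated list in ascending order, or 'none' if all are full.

col 0: top cell = 'O' → FULL
col 1: top cell = 'X' → FULL
col 2: top cell = '.' → open
col 3: top cell = '.' → open
col 4: top cell = '.' → open
col 5: top cell = 'X' → FULL
col 6: top cell = 'X' → FULL

Answer: 2,3,4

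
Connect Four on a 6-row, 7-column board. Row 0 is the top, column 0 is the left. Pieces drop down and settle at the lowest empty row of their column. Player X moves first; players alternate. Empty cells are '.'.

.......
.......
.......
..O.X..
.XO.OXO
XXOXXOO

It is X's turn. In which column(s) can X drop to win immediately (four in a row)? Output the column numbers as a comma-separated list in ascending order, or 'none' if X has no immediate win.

Answer: none

Derivation:
col 0: drop X → no win
col 1: drop X → no win
col 2: drop X → no win
col 3: drop X → no win
col 4: drop X → no win
col 5: drop X → no win
col 6: drop X → no win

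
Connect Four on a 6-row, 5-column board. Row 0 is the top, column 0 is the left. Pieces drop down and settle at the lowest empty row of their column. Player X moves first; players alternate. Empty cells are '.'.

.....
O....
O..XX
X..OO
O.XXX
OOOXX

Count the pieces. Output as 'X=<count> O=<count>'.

X=8 O=8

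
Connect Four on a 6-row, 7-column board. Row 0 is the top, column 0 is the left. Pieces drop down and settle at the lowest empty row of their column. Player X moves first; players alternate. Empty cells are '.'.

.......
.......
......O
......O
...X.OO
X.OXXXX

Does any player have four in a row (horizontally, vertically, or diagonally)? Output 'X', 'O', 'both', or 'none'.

X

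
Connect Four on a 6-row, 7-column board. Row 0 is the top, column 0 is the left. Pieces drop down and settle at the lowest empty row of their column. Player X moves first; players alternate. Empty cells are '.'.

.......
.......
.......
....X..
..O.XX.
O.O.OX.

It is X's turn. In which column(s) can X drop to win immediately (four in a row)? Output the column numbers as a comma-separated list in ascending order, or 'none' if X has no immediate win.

col 0: drop X → no win
col 1: drop X → no win
col 2: drop X → no win
col 3: drop X → no win
col 4: drop X → no win
col 5: drop X → no win
col 6: drop X → no win

Answer: none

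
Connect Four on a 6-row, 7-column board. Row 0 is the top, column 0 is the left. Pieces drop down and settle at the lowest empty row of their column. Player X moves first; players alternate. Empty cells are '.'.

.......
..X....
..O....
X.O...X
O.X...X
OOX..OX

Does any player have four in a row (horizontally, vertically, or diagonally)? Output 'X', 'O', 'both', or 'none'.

none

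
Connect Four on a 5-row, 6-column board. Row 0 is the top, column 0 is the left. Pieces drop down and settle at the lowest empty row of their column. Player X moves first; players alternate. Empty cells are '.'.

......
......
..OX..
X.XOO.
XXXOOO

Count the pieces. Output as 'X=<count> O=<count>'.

X=6 O=6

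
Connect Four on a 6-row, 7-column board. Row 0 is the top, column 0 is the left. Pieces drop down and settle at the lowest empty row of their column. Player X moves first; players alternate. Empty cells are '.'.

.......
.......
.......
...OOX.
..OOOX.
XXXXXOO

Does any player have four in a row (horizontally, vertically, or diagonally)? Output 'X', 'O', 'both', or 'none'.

X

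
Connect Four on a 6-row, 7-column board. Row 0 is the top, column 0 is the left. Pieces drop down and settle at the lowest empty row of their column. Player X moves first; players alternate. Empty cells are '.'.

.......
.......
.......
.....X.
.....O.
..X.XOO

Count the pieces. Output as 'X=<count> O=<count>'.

X=3 O=3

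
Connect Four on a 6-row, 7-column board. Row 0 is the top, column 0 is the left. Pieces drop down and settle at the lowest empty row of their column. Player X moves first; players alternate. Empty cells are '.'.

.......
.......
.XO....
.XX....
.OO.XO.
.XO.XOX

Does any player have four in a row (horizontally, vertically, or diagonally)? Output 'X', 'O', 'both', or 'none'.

none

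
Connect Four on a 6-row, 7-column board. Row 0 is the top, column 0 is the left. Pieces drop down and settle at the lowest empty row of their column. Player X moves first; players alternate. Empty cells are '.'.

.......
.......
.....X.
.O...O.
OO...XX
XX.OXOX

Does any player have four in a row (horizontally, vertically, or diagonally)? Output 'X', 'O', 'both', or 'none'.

none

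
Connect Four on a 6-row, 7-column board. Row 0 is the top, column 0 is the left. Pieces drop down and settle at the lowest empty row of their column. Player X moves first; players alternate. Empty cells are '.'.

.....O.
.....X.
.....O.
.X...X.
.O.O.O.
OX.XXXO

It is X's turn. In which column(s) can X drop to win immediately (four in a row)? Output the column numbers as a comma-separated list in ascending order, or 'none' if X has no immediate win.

Answer: 2

Derivation:
col 0: drop X → no win
col 1: drop X → no win
col 2: drop X → WIN!
col 3: drop X → no win
col 4: drop X → no win
col 6: drop X → no win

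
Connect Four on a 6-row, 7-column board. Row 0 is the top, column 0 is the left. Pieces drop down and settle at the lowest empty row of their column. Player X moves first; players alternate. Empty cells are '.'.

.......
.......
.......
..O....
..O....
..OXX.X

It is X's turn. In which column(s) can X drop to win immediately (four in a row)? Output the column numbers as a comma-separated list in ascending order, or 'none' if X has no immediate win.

Answer: 5

Derivation:
col 0: drop X → no win
col 1: drop X → no win
col 2: drop X → no win
col 3: drop X → no win
col 4: drop X → no win
col 5: drop X → WIN!
col 6: drop X → no win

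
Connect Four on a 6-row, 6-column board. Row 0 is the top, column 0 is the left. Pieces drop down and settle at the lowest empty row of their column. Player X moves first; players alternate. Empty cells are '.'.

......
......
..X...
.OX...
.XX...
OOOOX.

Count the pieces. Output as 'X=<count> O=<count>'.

X=5 O=5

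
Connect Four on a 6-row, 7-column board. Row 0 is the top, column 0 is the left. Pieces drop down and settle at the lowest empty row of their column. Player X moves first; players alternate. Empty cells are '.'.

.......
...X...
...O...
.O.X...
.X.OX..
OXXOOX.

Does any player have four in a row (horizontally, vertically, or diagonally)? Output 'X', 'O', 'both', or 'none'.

none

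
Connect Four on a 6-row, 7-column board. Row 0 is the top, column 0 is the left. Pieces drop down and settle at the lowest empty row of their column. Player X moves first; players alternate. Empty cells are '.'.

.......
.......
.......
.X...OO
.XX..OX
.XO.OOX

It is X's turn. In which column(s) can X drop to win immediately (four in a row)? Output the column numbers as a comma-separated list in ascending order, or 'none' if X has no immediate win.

col 0: drop X → no win
col 1: drop X → WIN!
col 2: drop X → no win
col 3: drop X → no win
col 4: drop X → no win
col 5: drop X → no win
col 6: drop X → no win

Answer: 1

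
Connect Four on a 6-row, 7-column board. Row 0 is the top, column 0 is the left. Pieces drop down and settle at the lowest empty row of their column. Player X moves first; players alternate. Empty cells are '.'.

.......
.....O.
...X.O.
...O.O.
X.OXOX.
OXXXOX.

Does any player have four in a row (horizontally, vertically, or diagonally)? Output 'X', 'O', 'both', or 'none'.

none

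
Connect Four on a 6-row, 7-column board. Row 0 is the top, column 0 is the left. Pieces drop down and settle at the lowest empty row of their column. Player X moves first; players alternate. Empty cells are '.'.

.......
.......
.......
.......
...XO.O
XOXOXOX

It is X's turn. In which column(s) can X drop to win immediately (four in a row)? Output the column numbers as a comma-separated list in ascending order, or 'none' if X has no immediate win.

col 0: drop X → no win
col 1: drop X → no win
col 2: drop X → no win
col 3: drop X → no win
col 4: drop X → no win
col 5: drop X → no win
col 6: drop X → no win

Answer: none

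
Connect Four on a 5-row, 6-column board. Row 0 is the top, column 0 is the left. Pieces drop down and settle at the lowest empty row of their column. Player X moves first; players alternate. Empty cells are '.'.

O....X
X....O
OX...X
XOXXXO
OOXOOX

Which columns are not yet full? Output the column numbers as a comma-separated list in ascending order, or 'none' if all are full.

Answer: 1,2,3,4

Derivation:
col 0: top cell = 'O' → FULL
col 1: top cell = '.' → open
col 2: top cell = '.' → open
col 3: top cell = '.' → open
col 4: top cell = '.' → open
col 5: top cell = 'X' → FULL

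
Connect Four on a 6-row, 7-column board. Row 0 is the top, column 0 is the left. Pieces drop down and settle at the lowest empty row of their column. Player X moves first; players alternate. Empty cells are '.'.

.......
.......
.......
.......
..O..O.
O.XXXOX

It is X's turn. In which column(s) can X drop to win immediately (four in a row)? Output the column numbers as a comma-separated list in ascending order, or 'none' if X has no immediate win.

Answer: 1

Derivation:
col 0: drop X → no win
col 1: drop X → WIN!
col 2: drop X → no win
col 3: drop X → no win
col 4: drop X → no win
col 5: drop X → no win
col 6: drop X → no win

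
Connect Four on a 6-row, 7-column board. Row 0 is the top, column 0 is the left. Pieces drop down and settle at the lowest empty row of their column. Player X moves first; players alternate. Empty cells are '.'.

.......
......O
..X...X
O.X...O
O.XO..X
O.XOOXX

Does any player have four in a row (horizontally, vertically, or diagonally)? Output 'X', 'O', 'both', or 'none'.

X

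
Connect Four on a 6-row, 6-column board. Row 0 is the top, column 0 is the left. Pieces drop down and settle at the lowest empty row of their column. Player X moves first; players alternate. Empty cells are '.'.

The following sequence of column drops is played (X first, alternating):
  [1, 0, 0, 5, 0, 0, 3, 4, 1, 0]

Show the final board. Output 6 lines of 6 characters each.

Move 1: X drops in col 1, lands at row 5
Move 2: O drops in col 0, lands at row 5
Move 3: X drops in col 0, lands at row 4
Move 4: O drops in col 5, lands at row 5
Move 5: X drops in col 0, lands at row 3
Move 6: O drops in col 0, lands at row 2
Move 7: X drops in col 3, lands at row 5
Move 8: O drops in col 4, lands at row 5
Move 9: X drops in col 1, lands at row 4
Move 10: O drops in col 0, lands at row 1

Answer: ......
O.....
O.....
X.....
XX....
OX.XOO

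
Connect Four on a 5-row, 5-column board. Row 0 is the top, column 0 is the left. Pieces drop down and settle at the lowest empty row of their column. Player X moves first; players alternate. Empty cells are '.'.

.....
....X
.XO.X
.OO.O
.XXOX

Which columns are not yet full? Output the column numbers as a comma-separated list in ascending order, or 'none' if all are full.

col 0: top cell = '.' → open
col 1: top cell = '.' → open
col 2: top cell = '.' → open
col 3: top cell = '.' → open
col 4: top cell = '.' → open

Answer: 0,1,2,3,4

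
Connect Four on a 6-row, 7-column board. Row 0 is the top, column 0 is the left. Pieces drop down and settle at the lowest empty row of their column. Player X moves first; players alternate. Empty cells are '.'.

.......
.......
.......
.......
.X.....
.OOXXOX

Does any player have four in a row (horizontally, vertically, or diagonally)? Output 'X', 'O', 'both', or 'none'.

none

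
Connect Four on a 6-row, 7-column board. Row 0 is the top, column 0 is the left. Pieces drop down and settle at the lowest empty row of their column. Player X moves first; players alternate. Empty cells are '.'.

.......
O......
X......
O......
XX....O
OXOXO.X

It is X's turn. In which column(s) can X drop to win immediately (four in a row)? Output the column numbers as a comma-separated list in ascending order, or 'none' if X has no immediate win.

col 0: drop X → no win
col 1: drop X → no win
col 2: drop X → no win
col 3: drop X → no win
col 4: drop X → no win
col 5: drop X → no win
col 6: drop X → no win

Answer: none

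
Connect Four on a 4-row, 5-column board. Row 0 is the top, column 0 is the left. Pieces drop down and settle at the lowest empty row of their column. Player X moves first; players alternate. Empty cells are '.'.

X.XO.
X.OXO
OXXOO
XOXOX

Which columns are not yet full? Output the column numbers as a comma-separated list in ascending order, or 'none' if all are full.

Answer: 1,4

Derivation:
col 0: top cell = 'X' → FULL
col 1: top cell = '.' → open
col 2: top cell = 'X' → FULL
col 3: top cell = 'O' → FULL
col 4: top cell = '.' → open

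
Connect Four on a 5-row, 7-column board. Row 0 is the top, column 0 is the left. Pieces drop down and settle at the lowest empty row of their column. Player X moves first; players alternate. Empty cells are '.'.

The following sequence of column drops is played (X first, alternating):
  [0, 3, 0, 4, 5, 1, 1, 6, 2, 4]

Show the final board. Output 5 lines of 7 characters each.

Move 1: X drops in col 0, lands at row 4
Move 2: O drops in col 3, lands at row 4
Move 3: X drops in col 0, lands at row 3
Move 4: O drops in col 4, lands at row 4
Move 5: X drops in col 5, lands at row 4
Move 6: O drops in col 1, lands at row 4
Move 7: X drops in col 1, lands at row 3
Move 8: O drops in col 6, lands at row 4
Move 9: X drops in col 2, lands at row 4
Move 10: O drops in col 4, lands at row 3

Answer: .......
.......
.......
XX..O..
XOXOOXO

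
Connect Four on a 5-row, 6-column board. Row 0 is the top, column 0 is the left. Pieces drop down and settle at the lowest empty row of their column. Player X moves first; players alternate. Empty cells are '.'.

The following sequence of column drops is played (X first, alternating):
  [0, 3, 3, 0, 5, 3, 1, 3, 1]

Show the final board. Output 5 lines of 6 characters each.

Move 1: X drops in col 0, lands at row 4
Move 2: O drops in col 3, lands at row 4
Move 3: X drops in col 3, lands at row 3
Move 4: O drops in col 0, lands at row 3
Move 5: X drops in col 5, lands at row 4
Move 6: O drops in col 3, lands at row 2
Move 7: X drops in col 1, lands at row 4
Move 8: O drops in col 3, lands at row 1
Move 9: X drops in col 1, lands at row 3

Answer: ......
...O..
...O..
OX.X..
XX.O.X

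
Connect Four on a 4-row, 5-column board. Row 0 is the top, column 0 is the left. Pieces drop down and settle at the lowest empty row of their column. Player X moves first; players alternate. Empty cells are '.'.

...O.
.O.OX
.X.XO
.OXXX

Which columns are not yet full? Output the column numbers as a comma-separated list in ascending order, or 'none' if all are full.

Answer: 0,1,2,4

Derivation:
col 0: top cell = '.' → open
col 1: top cell = '.' → open
col 2: top cell = '.' → open
col 3: top cell = 'O' → FULL
col 4: top cell = '.' → open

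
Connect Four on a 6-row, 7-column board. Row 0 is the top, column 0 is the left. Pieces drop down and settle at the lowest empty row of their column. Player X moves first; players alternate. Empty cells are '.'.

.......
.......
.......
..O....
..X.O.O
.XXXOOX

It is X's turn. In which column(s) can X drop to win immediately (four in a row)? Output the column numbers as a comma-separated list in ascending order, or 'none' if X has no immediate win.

col 0: drop X → WIN!
col 1: drop X → no win
col 2: drop X → no win
col 3: drop X → no win
col 4: drop X → no win
col 5: drop X → no win
col 6: drop X → no win

Answer: 0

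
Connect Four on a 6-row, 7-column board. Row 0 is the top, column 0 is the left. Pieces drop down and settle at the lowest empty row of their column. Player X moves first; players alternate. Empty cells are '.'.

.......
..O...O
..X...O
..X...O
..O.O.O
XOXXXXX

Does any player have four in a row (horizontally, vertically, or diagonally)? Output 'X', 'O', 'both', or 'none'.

both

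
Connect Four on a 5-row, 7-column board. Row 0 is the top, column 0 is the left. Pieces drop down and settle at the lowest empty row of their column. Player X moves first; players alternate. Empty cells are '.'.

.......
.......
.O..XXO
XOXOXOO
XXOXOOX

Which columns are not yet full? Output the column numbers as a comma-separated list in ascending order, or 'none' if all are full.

col 0: top cell = '.' → open
col 1: top cell = '.' → open
col 2: top cell = '.' → open
col 3: top cell = '.' → open
col 4: top cell = '.' → open
col 5: top cell = '.' → open
col 6: top cell = '.' → open

Answer: 0,1,2,3,4,5,6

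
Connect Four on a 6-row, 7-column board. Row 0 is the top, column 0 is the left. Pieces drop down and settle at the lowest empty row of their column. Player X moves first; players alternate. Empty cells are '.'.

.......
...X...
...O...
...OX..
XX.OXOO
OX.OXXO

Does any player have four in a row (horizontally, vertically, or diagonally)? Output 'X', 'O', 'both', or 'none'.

O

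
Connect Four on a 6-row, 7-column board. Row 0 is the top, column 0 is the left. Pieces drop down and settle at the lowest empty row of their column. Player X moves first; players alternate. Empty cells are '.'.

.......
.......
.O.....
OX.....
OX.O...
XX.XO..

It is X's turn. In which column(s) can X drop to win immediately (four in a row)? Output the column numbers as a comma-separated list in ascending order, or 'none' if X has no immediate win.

Answer: 2

Derivation:
col 0: drop X → no win
col 1: drop X → no win
col 2: drop X → WIN!
col 3: drop X → no win
col 4: drop X → no win
col 5: drop X → no win
col 6: drop X → no win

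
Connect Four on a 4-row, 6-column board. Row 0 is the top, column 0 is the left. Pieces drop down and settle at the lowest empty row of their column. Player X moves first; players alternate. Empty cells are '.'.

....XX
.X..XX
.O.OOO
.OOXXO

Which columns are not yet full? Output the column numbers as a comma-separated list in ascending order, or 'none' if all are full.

col 0: top cell = '.' → open
col 1: top cell = '.' → open
col 2: top cell = '.' → open
col 3: top cell = '.' → open
col 4: top cell = 'X' → FULL
col 5: top cell = 'X' → FULL

Answer: 0,1,2,3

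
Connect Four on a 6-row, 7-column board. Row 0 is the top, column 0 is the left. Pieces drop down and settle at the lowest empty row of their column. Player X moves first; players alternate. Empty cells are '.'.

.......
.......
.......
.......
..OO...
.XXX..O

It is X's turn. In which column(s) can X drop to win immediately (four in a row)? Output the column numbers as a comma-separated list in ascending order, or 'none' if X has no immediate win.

Answer: 0,4

Derivation:
col 0: drop X → WIN!
col 1: drop X → no win
col 2: drop X → no win
col 3: drop X → no win
col 4: drop X → WIN!
col 5: drop X → no win
col 6: drop X → no win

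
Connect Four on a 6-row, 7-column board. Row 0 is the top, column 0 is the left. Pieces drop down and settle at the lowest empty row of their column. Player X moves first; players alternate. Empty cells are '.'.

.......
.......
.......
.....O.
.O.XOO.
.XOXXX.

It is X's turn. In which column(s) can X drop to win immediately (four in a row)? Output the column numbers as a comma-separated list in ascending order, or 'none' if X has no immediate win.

Answer: 6

Derivation:
col 0: drop X → no win
col 1: drop X → no win
col 2: drop X → no win
col 3: drop X → no win
col 4: drop X → no win
col 5: drop X → no win
col 6: drop X → WIN!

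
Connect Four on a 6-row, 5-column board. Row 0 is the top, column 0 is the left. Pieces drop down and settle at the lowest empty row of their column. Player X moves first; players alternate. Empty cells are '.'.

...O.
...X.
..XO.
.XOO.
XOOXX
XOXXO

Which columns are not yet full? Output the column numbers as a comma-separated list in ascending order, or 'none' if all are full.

Answer: 0,1,2,4

Derivation:
col 0: top cell = '.' → open
col 1: top cell = '.' → open
col 2: top cell = '.' → open
col 3: top cell = 'O' → FULL
col 4: top cell = '.' → open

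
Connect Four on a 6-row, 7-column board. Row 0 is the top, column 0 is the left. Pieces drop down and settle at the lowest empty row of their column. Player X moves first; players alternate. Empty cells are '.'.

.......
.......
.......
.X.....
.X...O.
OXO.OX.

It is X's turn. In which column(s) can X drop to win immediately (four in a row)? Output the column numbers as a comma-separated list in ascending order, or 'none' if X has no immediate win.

Answer: 1

Derivation:
col 0: drop X → no win
col 1: drop X → WIN!
col 2: drop X → no win
col 3: drop X → no win
col 4: drop X → no win
col 5: drop X → no win
col 6: drop X → no win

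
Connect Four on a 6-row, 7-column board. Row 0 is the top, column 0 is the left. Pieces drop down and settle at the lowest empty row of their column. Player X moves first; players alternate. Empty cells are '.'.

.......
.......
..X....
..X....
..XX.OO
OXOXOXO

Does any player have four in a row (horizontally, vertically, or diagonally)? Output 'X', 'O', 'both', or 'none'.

none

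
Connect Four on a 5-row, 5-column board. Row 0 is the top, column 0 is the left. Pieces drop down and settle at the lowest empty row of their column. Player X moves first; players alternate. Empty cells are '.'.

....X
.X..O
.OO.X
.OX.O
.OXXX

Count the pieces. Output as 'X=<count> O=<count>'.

X=7 O=6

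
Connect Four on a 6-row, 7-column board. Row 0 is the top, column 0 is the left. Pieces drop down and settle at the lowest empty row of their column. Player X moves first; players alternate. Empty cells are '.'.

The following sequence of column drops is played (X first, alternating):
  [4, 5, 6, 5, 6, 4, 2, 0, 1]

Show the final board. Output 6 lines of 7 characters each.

Move 1: X drops in col 4, lands at row 5
Move 2: O drops in col 5, lands at row 5
Move 3: X drops in col 6, lands at row 5
Move 4: O drops in col 5, lands at row 4
Move 5: X drops in col 6, lands at row 4
Move 6: O drops in col 4, lands at row 4
Move 7: X drops in col 2, lands at row 5
Move 8: O drops in col 0, lands at row 5
Move 9: X drops in col 1, lands at row 5

Answer: .......
.......
.......
.......
....OOX
OXX.XOX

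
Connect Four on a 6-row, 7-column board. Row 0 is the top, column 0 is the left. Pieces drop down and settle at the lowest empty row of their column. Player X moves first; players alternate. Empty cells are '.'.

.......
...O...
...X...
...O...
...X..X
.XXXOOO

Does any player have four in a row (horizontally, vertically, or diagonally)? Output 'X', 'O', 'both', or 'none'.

none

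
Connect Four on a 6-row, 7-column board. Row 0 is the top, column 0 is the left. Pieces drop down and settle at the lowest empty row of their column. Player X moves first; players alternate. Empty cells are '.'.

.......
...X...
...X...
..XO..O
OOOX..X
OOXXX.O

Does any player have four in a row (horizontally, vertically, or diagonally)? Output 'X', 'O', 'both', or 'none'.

none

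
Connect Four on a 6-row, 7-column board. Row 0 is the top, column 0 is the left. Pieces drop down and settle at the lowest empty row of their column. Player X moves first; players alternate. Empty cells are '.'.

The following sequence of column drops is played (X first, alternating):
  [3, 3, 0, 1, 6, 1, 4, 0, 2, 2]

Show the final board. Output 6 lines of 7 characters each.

Move 1: X drops in col 3, lands at row 5
Move 2: O drops in col 3, lands at row 4
Move 3: X drops in col 0, lands at row 5
Move 4: O drops in col 1, lands at row 5
Move 5: X drops in col 6, lands at row 5
Move 6: O drops in col 1, lands at row 4
Move 7: X drops in col 4, lands at row 5
Move 8: O drops in col 0, lands at row 4
Move 9: X drops in col 2, lands at row 5
Move 10: O drops in col 2, lands at row 4

Answer: .......
.......
.......
.......
OOOO...
XOXXX.X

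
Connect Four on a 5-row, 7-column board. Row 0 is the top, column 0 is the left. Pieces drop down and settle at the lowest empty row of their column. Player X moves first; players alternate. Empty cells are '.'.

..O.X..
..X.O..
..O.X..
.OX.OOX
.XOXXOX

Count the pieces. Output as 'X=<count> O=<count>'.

X=9 O=8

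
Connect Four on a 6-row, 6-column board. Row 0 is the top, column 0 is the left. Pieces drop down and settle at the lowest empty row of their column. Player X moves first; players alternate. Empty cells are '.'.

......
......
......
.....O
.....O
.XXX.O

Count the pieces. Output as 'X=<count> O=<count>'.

X=3 O=3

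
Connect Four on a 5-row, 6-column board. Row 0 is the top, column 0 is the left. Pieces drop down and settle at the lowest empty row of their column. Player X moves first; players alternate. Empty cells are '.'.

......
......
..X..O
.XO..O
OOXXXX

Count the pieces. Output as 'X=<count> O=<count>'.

X=6 O=5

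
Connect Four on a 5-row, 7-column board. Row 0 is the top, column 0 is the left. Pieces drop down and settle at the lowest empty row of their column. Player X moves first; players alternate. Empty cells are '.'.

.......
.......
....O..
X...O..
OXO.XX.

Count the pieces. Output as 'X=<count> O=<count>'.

X=4 O=4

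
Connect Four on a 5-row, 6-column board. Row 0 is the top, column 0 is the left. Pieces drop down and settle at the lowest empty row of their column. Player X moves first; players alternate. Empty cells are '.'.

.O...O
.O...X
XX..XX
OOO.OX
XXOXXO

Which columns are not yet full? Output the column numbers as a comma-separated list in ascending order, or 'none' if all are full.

col 0: top cell = '.' → open
col 1: top cell = 'O' → FULL
col 2: top cell = '.' → open
col 3: top cell = '.' → open
col 4: top cell = '.' → open
col 5: top cell = 'O' → FULL

Answer: 0,2,3,4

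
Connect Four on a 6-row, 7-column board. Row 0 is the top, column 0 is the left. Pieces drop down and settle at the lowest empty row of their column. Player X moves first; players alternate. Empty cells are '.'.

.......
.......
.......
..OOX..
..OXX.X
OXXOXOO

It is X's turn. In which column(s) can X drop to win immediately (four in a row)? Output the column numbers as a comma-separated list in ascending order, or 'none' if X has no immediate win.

col 0: drop X → no win
col 1: drop X → no win
col 2: drop X → no win
col 3: drop X → no win
col 4: drop X → WIN!
col 5: drop X → WIN!
col 6: drop X → no win

Answer: 4,5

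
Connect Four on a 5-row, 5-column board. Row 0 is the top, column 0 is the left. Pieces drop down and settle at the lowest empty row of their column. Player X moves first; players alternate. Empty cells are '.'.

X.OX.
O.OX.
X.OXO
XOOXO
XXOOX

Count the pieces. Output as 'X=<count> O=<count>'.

X=10 O=10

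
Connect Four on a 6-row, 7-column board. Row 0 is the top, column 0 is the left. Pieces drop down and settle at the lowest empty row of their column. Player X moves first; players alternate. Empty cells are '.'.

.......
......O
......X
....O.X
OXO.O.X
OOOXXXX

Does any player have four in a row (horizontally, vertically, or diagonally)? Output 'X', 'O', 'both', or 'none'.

X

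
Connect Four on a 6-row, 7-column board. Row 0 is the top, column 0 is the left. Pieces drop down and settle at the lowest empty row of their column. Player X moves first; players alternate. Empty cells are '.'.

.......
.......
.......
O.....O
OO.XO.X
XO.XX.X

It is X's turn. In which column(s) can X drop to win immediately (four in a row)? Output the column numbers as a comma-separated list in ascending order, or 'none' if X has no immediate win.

Answer: 5

Derivation:
col 0: drop X → no win
col 1: drop X → no win
col 2: drop X → no win
col 3: drop X → no win
col 4: drop X → no win
col 5: drop X → WIN!
col 6: drop X → no win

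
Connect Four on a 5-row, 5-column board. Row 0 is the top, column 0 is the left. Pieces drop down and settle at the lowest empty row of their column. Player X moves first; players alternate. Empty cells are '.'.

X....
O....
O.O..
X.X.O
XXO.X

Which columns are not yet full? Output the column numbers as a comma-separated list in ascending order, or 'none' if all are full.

col 0: top cell = 'X' → FULL
col 1: top cell = '.' → open
col 2: top cell = '.' → open
col 3: top cell = '.' → open
col 4: top cell = '.' → open

Answer: 1,2,3,4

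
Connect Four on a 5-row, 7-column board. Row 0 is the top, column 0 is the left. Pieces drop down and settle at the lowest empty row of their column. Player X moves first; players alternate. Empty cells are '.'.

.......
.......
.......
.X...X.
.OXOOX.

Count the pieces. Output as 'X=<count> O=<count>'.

X=4 O=3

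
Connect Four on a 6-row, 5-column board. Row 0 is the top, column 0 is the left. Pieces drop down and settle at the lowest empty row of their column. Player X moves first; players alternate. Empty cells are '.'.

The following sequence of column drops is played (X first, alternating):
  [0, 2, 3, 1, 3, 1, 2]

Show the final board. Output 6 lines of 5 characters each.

Move 1: X drops in col 0, lands at row 5
Move 2: O drops in col 2, lands at row 5
Move 3: X drops in col 3, lands at row 5
Move 4: O drops in col 1, lands at row 5
Move 5: X drops in col 3, lands at row 4
Move 6: O drops in col 1, lands at row 4
Move 7: X drops in col 2, lands at row 4

Answer: .....
.....
.....
.....
.OXX.
XOOX.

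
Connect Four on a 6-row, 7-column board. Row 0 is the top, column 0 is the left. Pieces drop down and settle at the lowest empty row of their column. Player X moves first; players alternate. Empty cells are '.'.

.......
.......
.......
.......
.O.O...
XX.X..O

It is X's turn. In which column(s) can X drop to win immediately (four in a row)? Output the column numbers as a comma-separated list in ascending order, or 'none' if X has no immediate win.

Answer: 2

Derivation:
col 0: drop X → no win
col 1: drop X → no win
col 2: drop X → WIN!
col 3: drop X → no win
col 4: drop X → no win
col 5: drop X → no win
col 6: drop X → no win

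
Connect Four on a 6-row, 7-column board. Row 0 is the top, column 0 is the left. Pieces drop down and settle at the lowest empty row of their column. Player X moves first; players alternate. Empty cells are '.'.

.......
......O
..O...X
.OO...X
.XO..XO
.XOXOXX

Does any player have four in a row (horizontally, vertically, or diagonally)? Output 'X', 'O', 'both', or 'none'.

O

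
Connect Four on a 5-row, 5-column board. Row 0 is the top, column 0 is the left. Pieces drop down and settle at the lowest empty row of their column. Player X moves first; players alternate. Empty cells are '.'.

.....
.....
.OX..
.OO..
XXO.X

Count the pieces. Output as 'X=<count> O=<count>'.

X=4 O=4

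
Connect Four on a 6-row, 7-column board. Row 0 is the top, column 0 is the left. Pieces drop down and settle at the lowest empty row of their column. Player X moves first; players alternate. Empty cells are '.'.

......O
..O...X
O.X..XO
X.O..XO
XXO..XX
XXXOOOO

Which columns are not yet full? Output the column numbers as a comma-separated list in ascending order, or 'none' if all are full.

col 0: top cell = '.' → open
col 1: top cell = '.' → open
col 2: top cell = '.' → open
col 3: top cell = '.' → open
col 4: top cell = '.' → open
col 5: top cell = '.' → open
col 6: top cell = 'O' → FULL

Answer: 0,1,2,3,4,5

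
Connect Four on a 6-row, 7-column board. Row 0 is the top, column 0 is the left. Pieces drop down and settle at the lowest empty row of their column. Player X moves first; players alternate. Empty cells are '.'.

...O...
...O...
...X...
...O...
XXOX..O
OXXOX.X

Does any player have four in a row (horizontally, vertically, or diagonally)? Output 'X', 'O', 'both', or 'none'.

none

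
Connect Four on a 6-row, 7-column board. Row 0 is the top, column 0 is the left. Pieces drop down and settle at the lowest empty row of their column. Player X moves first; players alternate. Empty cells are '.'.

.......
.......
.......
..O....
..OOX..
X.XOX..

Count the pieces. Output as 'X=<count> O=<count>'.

X=4 O=4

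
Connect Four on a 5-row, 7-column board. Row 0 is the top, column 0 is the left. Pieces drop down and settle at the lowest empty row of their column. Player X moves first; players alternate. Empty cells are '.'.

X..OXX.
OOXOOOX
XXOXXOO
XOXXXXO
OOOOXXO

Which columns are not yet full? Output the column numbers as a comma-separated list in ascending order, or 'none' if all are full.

Answer: 1,2,6

Derivation:
col 0: top cell = 'X' → FULL
col 1: top cell = '.' → open
col 2: top cell = '.' → open
col 3: top cell = 'O' → FULL
col 4: top cell = 'X' → FULL
col 5: top cell = 'X' → FULL
col 6: top cell = '.' → open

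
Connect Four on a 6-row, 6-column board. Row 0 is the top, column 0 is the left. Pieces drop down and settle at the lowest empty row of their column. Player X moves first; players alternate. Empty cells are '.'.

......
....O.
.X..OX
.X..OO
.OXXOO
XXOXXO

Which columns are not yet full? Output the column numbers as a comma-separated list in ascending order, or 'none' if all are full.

col 0: top cell = '.' → open
col 1: top cell = '.' → open
col 2: top cell = '.' → open
col 3: top cell = '.' → open
col 4: top cell = '.' → open
col 5: top cell = '.' → open

Answer: 0,1,2,3,4,5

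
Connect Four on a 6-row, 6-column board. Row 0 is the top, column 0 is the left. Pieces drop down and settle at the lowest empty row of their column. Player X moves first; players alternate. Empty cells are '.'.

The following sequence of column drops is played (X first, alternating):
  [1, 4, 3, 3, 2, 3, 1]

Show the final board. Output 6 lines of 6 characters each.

Move 1: X drops in col 1, lands at row 5
Move 2: O drops in col 4, lands at row 5
Move 3: X drops in col 3, lands at row 5
Move 4: O drops in col 3, lands at row 4
Move 5: X drops in col 2, lands at row 5
Move 6: O drops in col 3, lands at row 3
Move 7: X drops in col 1, lands at row 4

Answer: ......
......
......
...O..
.X.O..
.XXXO.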